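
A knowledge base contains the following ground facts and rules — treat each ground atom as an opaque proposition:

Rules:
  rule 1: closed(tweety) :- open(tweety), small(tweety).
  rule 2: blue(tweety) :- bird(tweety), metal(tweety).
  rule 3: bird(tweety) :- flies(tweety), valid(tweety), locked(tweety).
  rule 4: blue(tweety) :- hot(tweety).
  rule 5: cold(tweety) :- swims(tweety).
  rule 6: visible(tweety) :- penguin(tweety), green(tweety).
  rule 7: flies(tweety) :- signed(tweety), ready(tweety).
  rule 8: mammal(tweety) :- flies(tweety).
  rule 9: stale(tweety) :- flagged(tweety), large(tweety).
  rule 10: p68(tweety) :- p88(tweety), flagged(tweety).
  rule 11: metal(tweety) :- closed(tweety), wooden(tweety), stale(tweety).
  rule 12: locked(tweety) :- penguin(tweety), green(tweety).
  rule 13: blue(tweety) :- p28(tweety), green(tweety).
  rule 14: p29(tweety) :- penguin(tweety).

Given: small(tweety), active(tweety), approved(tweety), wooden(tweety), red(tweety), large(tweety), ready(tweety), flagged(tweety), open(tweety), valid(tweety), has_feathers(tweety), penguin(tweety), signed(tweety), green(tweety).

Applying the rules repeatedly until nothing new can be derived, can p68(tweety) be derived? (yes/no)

no

Round 1 fires rule 1, rule 6, rule 7, rule 9, rule 12, rule 14, giving closed(tweety), visible(tweety), flies(tweety), stale(tweety), locked(tweety), p29(tweety).
Round 2 fires rule 3, rule 8, rule 11, giving bird(tweety), mammal(tweety), metal(tweety).
Round 3 fires rule 2, giving blue(tweety).
Fixed point reached. p68(tweety) is concluded only by rule 10; rule 10 needs p88(tweety) (never derived).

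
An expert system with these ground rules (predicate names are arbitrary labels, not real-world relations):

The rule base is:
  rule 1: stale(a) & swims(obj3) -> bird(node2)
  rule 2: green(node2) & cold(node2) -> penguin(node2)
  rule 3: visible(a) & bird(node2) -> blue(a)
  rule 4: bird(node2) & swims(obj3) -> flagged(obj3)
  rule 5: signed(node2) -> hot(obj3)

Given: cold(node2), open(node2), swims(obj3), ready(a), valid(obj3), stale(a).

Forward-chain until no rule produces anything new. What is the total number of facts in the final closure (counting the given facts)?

8

Round 1 fires rule 1, giving bird(node2).
Round 2 fires rule 4, giving flagged(obj3).
Closure: {bird(node2), cold(node2), flagged(obj3), open(node2), ready(a), stale(a), swims(obj3), valid(obj3)} — 8 facts.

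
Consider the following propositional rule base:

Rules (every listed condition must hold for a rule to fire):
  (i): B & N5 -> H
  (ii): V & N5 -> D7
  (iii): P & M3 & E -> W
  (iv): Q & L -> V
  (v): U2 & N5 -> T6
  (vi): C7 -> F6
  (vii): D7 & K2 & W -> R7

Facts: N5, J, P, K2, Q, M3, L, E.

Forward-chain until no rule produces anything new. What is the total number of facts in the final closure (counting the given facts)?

[1] (iii) [P & M3 & E -> W]; (iv) [Q & L -> V]. ⇒ new: W, V.
[2] (ii) [V & N5 -> D7]. ⇒ new: D7.
[3] (vii) [D7 & K2 & W -> R7]. ⇒ new: R7.
Closure: {D7, E, J, K2, L, M3, N5, P, Q, R7, V, W} — 12 facts.

12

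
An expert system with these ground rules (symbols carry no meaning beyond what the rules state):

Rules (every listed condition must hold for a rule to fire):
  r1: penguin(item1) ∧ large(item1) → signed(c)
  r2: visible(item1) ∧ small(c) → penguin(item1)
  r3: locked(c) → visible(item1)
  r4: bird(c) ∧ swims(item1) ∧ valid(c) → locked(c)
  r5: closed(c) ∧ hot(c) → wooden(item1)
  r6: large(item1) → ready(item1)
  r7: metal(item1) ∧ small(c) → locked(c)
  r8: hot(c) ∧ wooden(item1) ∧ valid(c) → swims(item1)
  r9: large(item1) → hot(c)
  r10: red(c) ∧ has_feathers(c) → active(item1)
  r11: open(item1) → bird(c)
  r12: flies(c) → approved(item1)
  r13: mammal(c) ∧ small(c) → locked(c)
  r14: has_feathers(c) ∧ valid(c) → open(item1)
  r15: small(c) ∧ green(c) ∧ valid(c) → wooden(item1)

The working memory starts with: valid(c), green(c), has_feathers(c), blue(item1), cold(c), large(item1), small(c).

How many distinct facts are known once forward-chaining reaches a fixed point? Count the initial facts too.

Round 1: r6 [large(item1) → ready(item1)]; r9 [large(item1) → hot(c)]; r14 [has_feathers(c) ∧ valid(c) → open(item1)]; r15 [small(c) ∧ green(c) ∧ valid(c) → wooden(item1)]. Adds ready(item1), hot(c), open(item1), wooden(item1).
Round 2: r8 [hot(c) ∧ wooden(item1) ∧ valid(c) → swims(item1)]; r11 [open(item1) → bird(c)]. Adds swims(item1), bird(c).
Round 3: r4 [bird(c) ∧ swims(item1) ∧ valid(c) → locked(c)]. Adds locked(c).
Round 4: r3 [locked(c) → visible(item1)]. Adds visible(item1).
Round 5: r2 [visible(item1) ∧ small(c) → penguin(item1)]. Adds penguin(item1).
Round 6: r1 [penguin(item1) ∧ large(item1) → signed(c)]. Adds signed(c).
Closure: {bird(c), blue(item1), cold(c), green(c), has_feathers(c), hot(c), large(item1), locked(c), open(item1), penguin(item1), ready(item1), signed(c), small(c), swims(item1), valid(c), visible(item1), wooden(item1)} — 17 facts.

17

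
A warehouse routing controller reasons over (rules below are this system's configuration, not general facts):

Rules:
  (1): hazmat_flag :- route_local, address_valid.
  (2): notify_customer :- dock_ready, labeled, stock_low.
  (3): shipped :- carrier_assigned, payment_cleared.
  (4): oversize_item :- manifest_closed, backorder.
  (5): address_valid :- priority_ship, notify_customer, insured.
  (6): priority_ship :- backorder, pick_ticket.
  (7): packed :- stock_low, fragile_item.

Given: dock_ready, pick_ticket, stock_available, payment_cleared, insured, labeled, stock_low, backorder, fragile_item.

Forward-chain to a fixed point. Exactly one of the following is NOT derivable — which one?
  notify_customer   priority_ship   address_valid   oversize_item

Round 1 fires (2), (6), (7), giving notify_customer, priority_ship, packed.
Round 2 fires (5), giving address_valid.
Derived: priority_ship (round 1), address_valid (round 2), notify_customer (round 1). oversize_item never appears in any round.

oversize_item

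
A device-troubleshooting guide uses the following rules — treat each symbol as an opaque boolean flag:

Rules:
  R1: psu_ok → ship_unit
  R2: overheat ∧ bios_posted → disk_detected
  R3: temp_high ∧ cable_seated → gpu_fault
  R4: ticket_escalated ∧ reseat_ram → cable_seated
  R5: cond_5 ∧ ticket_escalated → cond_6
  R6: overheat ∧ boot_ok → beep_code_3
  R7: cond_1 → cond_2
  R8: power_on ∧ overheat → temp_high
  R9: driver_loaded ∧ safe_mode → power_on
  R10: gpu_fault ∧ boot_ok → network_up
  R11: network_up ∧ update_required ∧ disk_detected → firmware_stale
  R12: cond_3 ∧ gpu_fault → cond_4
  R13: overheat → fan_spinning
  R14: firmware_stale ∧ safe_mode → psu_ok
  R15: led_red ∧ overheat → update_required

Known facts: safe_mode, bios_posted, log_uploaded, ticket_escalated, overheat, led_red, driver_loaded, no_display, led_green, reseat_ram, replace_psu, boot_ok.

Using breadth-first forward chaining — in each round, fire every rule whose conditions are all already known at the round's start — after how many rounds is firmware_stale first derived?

5

Round 1: R2 [overheat ∧ bios_posted → disk_detected]; R4 [ticket_escalated ∧ reseat_ram → cable_seated]; R6 [overheat ∧ boot_ok → beep_code_3]; R9 [driver_loaded ∧ safe_mode → power_on]; R13 [overheat → fan_spinning]; R15 [led_red ∧ overheat → update_required]. Adds disk_detected, cable_seated, beep_code_3, power_on, fan_spinning, update_required.
Round 2: R8 [power_on ∧ overheat → temp_high]. Adds temp_high.
Round 3: R3 [temp_high ∧ cable_seated → gpu_fault]. Adds gpu_fault.
Round 4: R10 [gpu_fault ∧ boot_ok → network_up]. Adds network_up.
Round 5: R11 [network_up ∧ update_required ∧ disk_detected → firmware_stale]. Adds firmware_stale.
firmware_stale first appears in round 5.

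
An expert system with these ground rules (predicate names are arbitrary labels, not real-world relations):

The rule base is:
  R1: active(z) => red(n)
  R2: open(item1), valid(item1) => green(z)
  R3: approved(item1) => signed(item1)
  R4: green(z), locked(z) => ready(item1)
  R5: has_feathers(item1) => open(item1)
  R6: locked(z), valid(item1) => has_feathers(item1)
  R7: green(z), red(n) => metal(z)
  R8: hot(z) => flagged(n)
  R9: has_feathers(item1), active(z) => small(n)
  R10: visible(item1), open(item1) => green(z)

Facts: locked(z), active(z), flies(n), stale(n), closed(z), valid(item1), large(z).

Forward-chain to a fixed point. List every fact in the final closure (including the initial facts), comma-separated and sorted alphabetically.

active(z), closed(z), flies(n), green(z), has_feathers(item1), large(z), locked(z), metal(z), open(item1), ready(item1), red(n), small(n), stale(n), valid(item1)

Round 1 fires R1, R6, giving red(n), has_feathers(item1).
Round 2 fires R5, R9, giving open(item1), small(n).
Round 3 fires R2, giving green(z).
Round 4 fires R4, R7, giving ready(item1), metal(z).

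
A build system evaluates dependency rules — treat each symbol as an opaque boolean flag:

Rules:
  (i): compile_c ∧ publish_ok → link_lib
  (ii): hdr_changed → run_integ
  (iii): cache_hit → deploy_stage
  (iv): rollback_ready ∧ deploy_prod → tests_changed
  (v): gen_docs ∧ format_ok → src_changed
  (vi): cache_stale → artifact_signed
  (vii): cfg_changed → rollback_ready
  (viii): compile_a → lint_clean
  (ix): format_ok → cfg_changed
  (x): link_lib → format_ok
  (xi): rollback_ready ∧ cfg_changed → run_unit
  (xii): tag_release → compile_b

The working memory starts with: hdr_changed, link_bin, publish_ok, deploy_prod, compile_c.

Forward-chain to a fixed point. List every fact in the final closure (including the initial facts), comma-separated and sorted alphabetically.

Round 1 fires (i), (ii), giving link_lib, run_integ.
Round 2 fires (x), giving format_ok.
Round 3 fires (ix), giving cfg_changed.
Round 4 fires (vii), giving rollback_ready.
Round 5 fires (iv), (xi), giving tests_changed, run_unit.

cfg_changed, compile_c, deploy_prod, format_ok, hdr_changed, link_bin, link_lib, publish_ok, rollback_ready, run_integ, run_unit, tests_changed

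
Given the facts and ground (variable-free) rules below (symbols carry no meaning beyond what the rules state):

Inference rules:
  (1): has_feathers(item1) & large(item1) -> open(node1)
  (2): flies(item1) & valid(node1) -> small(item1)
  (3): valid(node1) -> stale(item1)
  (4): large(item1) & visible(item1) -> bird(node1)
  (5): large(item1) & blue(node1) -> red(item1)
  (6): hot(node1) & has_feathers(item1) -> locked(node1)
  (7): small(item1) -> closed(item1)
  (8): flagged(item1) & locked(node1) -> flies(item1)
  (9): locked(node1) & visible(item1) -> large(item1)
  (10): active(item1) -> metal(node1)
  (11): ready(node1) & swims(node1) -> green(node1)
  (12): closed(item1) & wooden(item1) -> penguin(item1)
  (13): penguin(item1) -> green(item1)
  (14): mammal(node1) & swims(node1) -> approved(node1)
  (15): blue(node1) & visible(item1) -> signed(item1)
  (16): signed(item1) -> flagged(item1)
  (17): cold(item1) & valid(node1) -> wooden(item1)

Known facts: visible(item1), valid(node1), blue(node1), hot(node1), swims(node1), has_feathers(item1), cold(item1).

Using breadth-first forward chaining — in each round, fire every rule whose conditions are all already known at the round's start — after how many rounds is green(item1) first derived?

Round 1: (3) [valid(node1) -> stale(item1)]; (6) [hot(node1) & has_feathers(item1) -> locked(node1)]; (15) [blue(node1) & visible(item1) -> signed(item1)]; (17) [cold(item1) & valid(node1) -> wooden(item1)]. Adds stale(item1), locked(node1), signed(item1), wooden(item1).
Round 2: (9) [locked(node1) & visible(item1) -> large(item1)]; (16) [signed(item1) -> flagged(item1)]. Adds large(item1), flagged(item1).
Round 3: (1) [has_feathers(item1) & large(item1) -> open(node1)]; (4) [large(item1) & visible(item1) -> bird(node1)]; (5) [large(item1) & blue(node1) -> red(item1)]; (8) [flagged(item1) & locked(node1) -> flies(item1)]. Adds open(node1), bird(node1), red(item1), flies(item1).
Round 4: (2) [flies(item1) & valid(node1) -> small(item1)]. Adds small(item1).
Round 5: (7) [small(item1) -> closed(item1)]. Adds closed(item1).
Round 6: (12) [closed(item1) & wooden(item1) -> penguin(item1)]. Adds penguin(item1).
Round 7: (13) [penguin(item1) -> green(item1)]. Adds green(item1).
green(item1) first appears in round 7.

7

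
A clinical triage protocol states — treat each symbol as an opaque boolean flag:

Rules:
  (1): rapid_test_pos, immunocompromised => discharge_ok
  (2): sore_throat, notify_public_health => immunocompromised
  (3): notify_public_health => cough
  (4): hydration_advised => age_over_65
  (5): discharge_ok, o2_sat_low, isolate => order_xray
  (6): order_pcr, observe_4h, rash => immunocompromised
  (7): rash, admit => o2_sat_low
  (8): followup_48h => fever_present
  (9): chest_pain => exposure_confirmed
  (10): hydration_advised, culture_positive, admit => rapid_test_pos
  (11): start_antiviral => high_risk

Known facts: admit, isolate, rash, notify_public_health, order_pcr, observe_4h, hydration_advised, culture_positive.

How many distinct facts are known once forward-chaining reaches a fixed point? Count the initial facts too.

Round 1: (3) [notify_public_health => cough]; (4) [hydration_advised => age_over_65]; (6) [order_pcr, observe_4h, rash => immunocompromised]; (7) [rash, admit => o2_sat_low]; (10) [hydration_advised, culture_positive, admit => rapid_test_pos]. New: cough, age_over_65, immunocompromised, o2_sat_low, rapid_test_pos.
Round 2: (1) [rapid_test_pos, immunocompromised => discharge_ok]. New: discharge_ok.
Round 3: (5) [discharge_ok, o2_sat_low, isolate => order_xray]. New: order_xray.
Closure: {admit, age_over_65, cough, culture_positive, discharge_ok, hydration_advised, immunocompromised, isolate, notify_public_health, o2_sat_low, observe_4h, order_pcr, order_xray, rapid_test_pos, rash} — 15 facts.

15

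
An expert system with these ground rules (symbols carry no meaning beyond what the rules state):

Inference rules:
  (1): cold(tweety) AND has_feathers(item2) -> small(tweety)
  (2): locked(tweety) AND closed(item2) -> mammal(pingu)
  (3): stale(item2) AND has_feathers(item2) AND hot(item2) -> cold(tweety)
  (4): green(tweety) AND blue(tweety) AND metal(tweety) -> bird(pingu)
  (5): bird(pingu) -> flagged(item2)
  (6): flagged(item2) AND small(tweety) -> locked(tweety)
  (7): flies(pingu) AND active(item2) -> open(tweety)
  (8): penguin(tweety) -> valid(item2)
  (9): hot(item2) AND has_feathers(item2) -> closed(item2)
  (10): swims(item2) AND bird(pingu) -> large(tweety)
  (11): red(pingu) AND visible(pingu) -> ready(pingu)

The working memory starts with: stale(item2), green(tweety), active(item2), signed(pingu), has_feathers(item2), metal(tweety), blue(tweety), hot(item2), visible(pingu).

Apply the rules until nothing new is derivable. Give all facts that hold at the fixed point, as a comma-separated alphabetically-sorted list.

Round 1 — (3), (4), (9), derive cold(tweety), bird(pingu), closed(item2).
Round 2 — (1), (5), derive small(tweety), flagged(item2).
Round 3 — (6), derive locked(tweety).
Round 4 — (2), derive mammal(pingu).

active(item2), bird(pingu), blue(tweety), closed(item2), cold(tweety), flagged(item2), green(tweety), has_feathers(item2), hot(item2), locked(tweety), mammal(pingu), metal(tweety), signed(pingu), small(tweety), stale(item2), visible(pingu)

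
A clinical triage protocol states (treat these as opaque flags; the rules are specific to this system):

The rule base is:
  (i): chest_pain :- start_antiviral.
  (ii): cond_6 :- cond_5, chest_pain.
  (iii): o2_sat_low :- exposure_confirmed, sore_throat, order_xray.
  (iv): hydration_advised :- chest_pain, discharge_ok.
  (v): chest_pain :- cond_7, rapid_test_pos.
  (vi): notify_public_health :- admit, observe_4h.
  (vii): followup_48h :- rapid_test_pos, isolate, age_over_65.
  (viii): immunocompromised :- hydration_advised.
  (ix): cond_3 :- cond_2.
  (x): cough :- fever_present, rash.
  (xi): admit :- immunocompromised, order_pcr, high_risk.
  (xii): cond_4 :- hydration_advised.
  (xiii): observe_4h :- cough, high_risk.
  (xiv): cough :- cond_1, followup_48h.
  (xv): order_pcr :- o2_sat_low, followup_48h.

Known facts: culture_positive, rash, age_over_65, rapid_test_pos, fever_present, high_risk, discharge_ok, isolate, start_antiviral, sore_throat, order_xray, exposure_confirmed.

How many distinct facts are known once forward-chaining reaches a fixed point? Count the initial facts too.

[1] (i) [chest_pain :- start_antiviral.]; (iii) [o2_sat_low :- exposure_confirmed, sore_throat, order_xray.]; (vii) [followup_48h :- rapid_test_pos, isolate, age_over_65.]; (x) [cough :- fever_present, rash.]. ⇒ new: chest_pain, o2_sat_low, followup_48h, cough.
[2] (iv) [hydration_advised :- chest_pain, discharge_ok.]; (xiii) [observe_4h :- cough, high_risk.]; (xv) [order_pcr :- o2_sat_low, followup_48h.]. ⇒ new: hydration_advised, observe_4h, order_pcr.
[3] (viii) [immunocompromised :- hydration_advised.]; (xii) [cond_4 :- hydration_advised.]. ⇒ new: immunocompromised, cond_4.
[4] (xi) [admit :- immunocompromised, order_pcr, high_risk.]. ⇒ new: admit.
[5] (vi) [notify_public_health :- admit, observe_4h.]. ⇒ new: notify_public_health.
Closure: {admit, age_over_65, chest_pain, cond_4, cough, culture_positive, discharge_ok, exposure_confirmed, fever_present, followup_48h, high_risk, hydration_advised, immunocompromised, isolate, notify_public_health, o2_sat_low, observe_4h, order_pcr, order_xray, rapid_test_pos, rash, sore_throat, start_antiviral} — 23 facts.

23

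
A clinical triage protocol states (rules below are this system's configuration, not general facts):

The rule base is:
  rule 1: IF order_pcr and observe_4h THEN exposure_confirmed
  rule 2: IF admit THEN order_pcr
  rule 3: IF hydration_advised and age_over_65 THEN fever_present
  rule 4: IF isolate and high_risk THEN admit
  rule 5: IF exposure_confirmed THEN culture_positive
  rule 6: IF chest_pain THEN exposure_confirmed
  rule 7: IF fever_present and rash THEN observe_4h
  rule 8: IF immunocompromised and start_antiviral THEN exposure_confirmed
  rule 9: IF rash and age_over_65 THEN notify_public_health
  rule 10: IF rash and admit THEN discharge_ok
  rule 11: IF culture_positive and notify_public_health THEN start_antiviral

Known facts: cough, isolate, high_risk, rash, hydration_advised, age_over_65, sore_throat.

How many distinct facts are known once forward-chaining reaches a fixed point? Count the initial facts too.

Round 1 fires rule 3, rule 4, rule 9, giving fever_present, admit, notify_public_health.
Round 2 fires rule 2, rule 7, rule 10, giving order_pcr, observe_4h, discharge_ok.
Round 3 fires rule 1, giving exposure_confirmed.
Round 4 fires rule 5, giving culture_positive.
Round 5 fires rule 11, giving start_antiviral.
Closure: {admit, age_over_65, cough, culture_positive, discharge_ok, exposure_confirmed, fever_present, high_risk, hydration_advised, isolate, notify_public_health, observe_4h, order_pcr, rash, sore_throat, start_antiviral} — 16 facts.

16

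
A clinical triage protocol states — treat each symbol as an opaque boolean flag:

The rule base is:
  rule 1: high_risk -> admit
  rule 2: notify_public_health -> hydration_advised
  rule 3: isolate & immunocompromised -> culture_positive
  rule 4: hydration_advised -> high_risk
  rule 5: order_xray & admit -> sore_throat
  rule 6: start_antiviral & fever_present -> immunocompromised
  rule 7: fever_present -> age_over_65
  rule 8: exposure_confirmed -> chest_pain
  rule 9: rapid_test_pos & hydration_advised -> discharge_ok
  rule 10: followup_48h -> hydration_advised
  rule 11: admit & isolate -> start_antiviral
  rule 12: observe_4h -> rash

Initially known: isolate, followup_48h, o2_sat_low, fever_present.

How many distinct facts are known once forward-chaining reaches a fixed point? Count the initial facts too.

11

Round 1: rule 7 [fever_present -> age_over_65]; rule 10 [followup_48h -> hydration_advised]. Adds age_over_65, hydration_advised.
Round 2: rule 4 [hydration_advised -> high_risk]. Adds high_risk.
Round 3: rule 1 [high_risk -> admit]. Adds admit.
Round 4: rule 11 [admit & isolate -> start_antiviral]. Adds start_antiviral.
Round 5: rule 6 [start_antiviral & fever_present -> immunocompromised]. Adds immunocompromised.
Round 6: rule 3 [isolate & immunocompromised -> culture_positive]. Adds culture_positive.
Closure: {admit, age_over_65, culture_positive, fever_present, followup_48h, high_risk, hydration_advised, immunocompromised, isolate, o2_sat_low, start_antiviral} — 11 facts.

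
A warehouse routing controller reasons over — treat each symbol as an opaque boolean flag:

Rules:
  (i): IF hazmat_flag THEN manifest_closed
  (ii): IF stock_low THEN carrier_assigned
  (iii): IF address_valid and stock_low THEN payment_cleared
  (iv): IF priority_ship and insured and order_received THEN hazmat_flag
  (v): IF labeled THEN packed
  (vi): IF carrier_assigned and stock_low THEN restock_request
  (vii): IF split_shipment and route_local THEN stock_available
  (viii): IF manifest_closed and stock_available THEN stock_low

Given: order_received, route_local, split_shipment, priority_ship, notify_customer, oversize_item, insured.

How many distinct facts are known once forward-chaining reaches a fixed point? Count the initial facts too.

Round 1 — (iv), (vii), derive hazmat_flag, stock_available.
Round 2 — (i), derive manifest_closed.
Round 3 — (viii), derive stock_low.
Round 4 — (ii), derive carrier_assigned.
Round 5 — (vi), derive restock_request.
Closure: {carrier_assigned, hazmat_flag, insured, manifest_closed, notify_customer, order_received, oversize_item, priority_ship, restock_request, route_local, split_shipment, stock_available, stock_low} — 13 facts.

13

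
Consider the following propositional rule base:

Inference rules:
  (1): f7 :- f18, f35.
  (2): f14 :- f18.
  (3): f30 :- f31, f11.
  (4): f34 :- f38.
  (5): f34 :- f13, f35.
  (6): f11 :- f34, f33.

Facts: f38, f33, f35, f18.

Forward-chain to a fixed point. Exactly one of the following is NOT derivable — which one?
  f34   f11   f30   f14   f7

f30

[1] (1) [f7 :- f18, f35.]; (2) [f14 :- f18.]; (4) [f34 :- f38.]. ⇒ new: f7, f14, f34.
[2] (6) [f11 :- f34, f33.]. ⇒ new: f11.
Derived: f14 (round 1), f11 (round 2), f34 (round 1), f7 (round 1). f30 never appears in any round.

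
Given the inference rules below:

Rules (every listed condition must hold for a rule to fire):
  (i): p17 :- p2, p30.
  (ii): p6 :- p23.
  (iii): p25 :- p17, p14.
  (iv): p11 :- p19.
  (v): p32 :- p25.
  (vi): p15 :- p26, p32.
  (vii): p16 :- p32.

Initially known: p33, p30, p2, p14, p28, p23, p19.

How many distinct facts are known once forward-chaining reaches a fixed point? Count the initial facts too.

13

Round 1: (i) [p17 :- p2, p30.]; (ii) [p6 :- p23.]; (iv) [p11 :- p19.]. New: p17, p6, p11.
Round 2: (iii) [p25 :- p17, p14.]. New: p25.
Round 3: (v) [p32 :- p25.]. New: p32.
Round 4: (vii) [p16 :- p32.]. New: p16.
Closure: {p11, p14, p16, p17, p19, p2, p23, p25, p28, p30, p32, p33, p6} — 13 facts.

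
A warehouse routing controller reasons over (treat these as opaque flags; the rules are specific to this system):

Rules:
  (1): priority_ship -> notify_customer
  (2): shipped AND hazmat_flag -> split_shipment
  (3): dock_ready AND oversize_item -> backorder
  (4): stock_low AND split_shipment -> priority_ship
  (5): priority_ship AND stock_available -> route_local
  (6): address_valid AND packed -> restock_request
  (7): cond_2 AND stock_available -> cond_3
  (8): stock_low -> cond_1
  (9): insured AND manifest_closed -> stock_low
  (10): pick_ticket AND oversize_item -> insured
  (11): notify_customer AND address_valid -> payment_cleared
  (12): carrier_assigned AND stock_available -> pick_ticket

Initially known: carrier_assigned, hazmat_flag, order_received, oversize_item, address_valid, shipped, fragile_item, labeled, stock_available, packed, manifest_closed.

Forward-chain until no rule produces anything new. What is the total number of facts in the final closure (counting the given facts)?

21

Round 1 — (2), (6), (12), derive split_shipment, restock_request, pick_ticket.
Round 2 — (10), derive insured.
Round 3 — (9), derive stock_low.
Round 4 — (4), (8), derive priority_ship, cond_1.
Round 5 — (1), (5), derive notify_customer, route_local.
Round 6 — (11), derive payment_cleared.
Closure: {address_valid, carrier_assigned, cond_1, fragile_item, hazmat_flag, insured, labeled, manifest_closed, notify_customer, order_received, oversize_item, packed, payment_cleared, pick_ticket, priority_ship, restock_request, route_local, shipped, split_shipment, stock_available, stock_low} — 21 facts.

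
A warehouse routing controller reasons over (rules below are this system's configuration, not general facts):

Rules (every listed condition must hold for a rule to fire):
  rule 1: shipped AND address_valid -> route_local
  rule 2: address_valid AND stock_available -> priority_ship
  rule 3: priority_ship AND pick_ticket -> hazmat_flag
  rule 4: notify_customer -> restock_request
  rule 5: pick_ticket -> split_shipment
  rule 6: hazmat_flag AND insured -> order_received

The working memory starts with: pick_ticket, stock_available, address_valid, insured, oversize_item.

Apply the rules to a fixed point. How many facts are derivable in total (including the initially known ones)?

Round 1: rule 2 [address_valid AND stock_available -> priority_ship]; rule 5 [pick_ticket -> split_shipment]. Adds priority_ship, split_shipment.
Round 2: rule 3 [priority_ship AND pick_ticket -> hazmat_flag]. Adds hazmat_flag.
Round 3: rule 6 [hazmat_flag AND insured -> order_received]. Adds order_received.
Closure: {address_valid, hazmat_flag, insured, order_received, oversize_item, pick_ticket, priority_ship, split_shipment, stock_available} — 9 facts.

9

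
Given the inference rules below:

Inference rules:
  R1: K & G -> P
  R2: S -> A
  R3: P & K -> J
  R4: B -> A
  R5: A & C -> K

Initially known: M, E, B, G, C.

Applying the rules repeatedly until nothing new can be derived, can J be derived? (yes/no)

Round 1: R4 [B -> A]. New: A.
Round 2: R5 [A & C -> K]. New: K.
Round 3: R1 [K & G -> P]. New: P.
Round 4: R3 [P & K -> J]. New: J.
J appears in round 4, so it is derivable.

yes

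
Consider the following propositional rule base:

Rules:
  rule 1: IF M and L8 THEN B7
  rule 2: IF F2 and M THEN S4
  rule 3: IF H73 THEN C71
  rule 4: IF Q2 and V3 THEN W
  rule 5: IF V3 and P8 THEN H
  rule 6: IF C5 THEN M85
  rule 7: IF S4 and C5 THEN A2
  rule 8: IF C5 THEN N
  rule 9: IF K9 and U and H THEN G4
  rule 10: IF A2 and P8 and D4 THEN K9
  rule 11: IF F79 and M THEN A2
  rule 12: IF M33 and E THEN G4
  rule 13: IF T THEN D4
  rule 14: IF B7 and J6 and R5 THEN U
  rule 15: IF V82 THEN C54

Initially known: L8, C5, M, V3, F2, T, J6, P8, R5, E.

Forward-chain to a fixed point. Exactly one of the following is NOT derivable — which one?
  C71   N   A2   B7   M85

Round 1: rule 1 [IF M and L8 THEN B7]; rule 2 [IF F2 and M THEN S4]; rule 5 [IF V3 and P8 THEN H]; rule 6 [IF C5 THEN M85]; rule 8 [IF C5 THEN N]; rule 13 [IF T THEN D4]. Adds B7, S4, H, M85, N, D4.
Round 2: rule 7 [IF S4 and C5 THEN A2]; rule 14 [IF B7 and J6 and R5 THEN U]. Adds A2, U.
Round 3: rule 10 [IF A2 and P8 and D4 THEN K9]. Adds K9.
Round 4: rule 9 [IF K9 and U and H THEN G4]. Adds G4.
Derived: M85 (round 1), A2 (round 2), N (round 1), B7 (round 1). C71 never appears in any round.

C71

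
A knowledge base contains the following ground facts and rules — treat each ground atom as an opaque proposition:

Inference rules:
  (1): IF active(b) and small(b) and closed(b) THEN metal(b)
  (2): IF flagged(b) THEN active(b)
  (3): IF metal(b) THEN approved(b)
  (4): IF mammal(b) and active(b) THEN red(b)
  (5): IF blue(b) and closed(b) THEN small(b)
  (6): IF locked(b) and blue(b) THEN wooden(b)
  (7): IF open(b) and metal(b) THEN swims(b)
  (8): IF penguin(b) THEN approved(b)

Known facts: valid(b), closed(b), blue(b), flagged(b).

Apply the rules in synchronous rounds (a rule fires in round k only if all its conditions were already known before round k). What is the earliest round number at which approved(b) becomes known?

[1] (2) [IF flagged(b) THEN active(b)]; (5) [IF blue(b) and closed(b) THEN small(b)]. ⇒ new: active(b), small(b).
[2] (1) [IF active(b) and small(b) and closed(b) THEN metal(b)]. ⇒ new: metal(b).
[3] (3) [IF metal(b) THEN approved(b)]. ⇒ new: approved(b).
approved(b) first appears in round 3.

3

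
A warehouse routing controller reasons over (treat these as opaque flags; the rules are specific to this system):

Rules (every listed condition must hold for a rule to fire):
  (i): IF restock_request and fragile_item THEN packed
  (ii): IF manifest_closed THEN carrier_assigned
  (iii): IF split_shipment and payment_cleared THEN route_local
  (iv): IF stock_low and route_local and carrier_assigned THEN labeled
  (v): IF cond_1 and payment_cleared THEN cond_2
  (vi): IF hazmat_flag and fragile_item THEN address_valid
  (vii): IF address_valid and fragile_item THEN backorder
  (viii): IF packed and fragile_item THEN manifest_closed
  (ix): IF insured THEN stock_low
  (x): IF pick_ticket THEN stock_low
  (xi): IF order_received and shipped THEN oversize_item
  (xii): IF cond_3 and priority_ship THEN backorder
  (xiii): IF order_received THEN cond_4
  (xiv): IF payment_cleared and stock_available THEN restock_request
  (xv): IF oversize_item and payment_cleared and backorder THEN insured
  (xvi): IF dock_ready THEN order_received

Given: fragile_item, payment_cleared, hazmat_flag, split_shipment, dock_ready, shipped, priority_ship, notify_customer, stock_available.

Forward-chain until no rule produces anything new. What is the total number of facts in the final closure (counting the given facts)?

22

Round 1: (iii) [IF split_shipment and payment_cleared THEN route_local]; (vi) [IF hazmat_flag and fragile_item THEN address_valid]; (xiv) [IF payment_cleared and stock_available THEN restock_request]; (xvi) [IF dock_ready THEN order_received]. New: route_local, address_valid, restock_request, order_received.
Round 2: (i) [IF restock_request and fragile_item THEN packed]; (vii) [IF address_valid and fragile_item THEN backorder]; (xi) [IF order_received and shipped THEN oversize_item]; (xiii) [IF order_received THEN cond_4]. New: packed, backorder, oversize_item, cond_4.
Round 3: (viii) [IF packed and fragile_item THEN manifest_closed]; (xv) [IF oversize_item and payment_cleared and backorder THEN insured]. New: manifest_closed, insured.
Round 4: (ii) [IF manifest_closed THEN carrier_assigned]; (ix) [IF insured THEN stock_low]. New: carrier_assigned, stock_low.
Round 5: (iv) [IF stock_low and route_local and carrier_assigned THEN labeled]. New: labeled.
Closure: {address_valid, backorder, carrier_assigned, cond_4, dock_ready, fragile_item, hazmat_flag, insured, labeled, manifest_closed, notify_customer, order_received, oversize_item, packed, payment_cleared, priority_ship, restock_request, route_local, shipped, split_shipment, stock_available, stock_low} — 22 facts.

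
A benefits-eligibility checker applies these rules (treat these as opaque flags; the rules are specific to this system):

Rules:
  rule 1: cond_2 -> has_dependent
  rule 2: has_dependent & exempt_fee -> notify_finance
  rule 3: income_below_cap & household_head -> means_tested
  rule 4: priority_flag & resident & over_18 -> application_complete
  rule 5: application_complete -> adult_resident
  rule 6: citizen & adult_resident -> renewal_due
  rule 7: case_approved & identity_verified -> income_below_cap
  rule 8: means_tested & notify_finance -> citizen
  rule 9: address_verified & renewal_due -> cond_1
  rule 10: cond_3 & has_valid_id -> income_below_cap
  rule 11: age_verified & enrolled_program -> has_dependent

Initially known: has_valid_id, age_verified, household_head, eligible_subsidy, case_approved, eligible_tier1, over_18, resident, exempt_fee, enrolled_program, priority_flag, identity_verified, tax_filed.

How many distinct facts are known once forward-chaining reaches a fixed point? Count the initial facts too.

[1] rule 4 [priority_flag & resident & over_18 -> application_complete]; rule 7 [case_approved & identity_verified -> income_below_cap]; rule 11 [age_verified & enrolled_program -> has_dependent]. ⇒ new: application_complete, income_below_cap, has_dependent.
[2] rule 2 [has_dependent & exempt_fee -> notify_finance]; rule 3 [income_below_cap & household_head -> means_tested]; rule 5 [application_complete -> adult_resident]. ⇒ new: notify_finance, means_tested, adult_resident.
[3] rule 8 [means_tested & notify_finance -> citizen]. ⇒ new: citizen.
[4] rule 6 [citizen & adult_resident -> renewal_due]. ⇒ new: renewal_due.
Closure: {adult_resident, age_verified, application_complete, case_approved, citizen, eligible_subsidy, eligible_tier1, enrolled_program, exempt_fee, has_dependent, has_valid_id, household_head, identity_verified, income_below_cap, means_tested, notify_finance, over_18, priority_flag, renewal_due, resident, tax_filed} — 21 facts.

21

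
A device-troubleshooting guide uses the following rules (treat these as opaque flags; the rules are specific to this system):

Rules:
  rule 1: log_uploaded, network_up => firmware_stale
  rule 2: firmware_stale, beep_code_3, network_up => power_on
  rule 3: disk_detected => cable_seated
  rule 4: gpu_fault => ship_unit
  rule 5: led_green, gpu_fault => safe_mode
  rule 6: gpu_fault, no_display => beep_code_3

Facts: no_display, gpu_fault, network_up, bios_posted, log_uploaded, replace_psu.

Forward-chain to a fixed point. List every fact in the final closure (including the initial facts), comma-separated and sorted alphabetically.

beep_code_3, bios_posted, firmware_stale, gpu_fault, log_uploaded, network_up, no_display, power_on, replace_psu, ship_unit

Round 1 — rule 1, rule 4, rule 6, derive firmware_stale, ship_unit, beep_code_3.
Round 2 — rule 2, derive power_on.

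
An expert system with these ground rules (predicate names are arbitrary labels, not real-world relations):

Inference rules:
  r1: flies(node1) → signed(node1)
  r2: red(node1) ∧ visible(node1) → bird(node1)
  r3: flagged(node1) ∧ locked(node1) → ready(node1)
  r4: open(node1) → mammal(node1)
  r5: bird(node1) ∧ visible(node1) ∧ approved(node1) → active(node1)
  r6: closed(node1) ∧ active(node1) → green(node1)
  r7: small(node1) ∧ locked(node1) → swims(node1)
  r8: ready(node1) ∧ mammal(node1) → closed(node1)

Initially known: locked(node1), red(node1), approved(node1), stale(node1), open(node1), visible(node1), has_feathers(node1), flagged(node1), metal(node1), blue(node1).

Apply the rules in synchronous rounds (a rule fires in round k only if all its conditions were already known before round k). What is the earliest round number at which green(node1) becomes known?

[1] r2 [red(node1) ∧ visible(node1) → bird(node1)]; r3 [flagged(node1) ∧ locked(node1) → ready(node1)]; r4 [open(node1) → mammal(node1)]. ⇒ new: bird(node1), ready(node1), mammal(node1).
[2] r5 [bird(node1) ∧ visible(node1) ∧ approved(node1) → active(node1)]; r8 [ready(node1) ∧ mammal(node1) → closed(node1)]. ⇒ new: active(node1), closed(node1).
[3] r6 [closed(node1) ∧ active(node1) → green(node1)]. ⇒ new: green(node1).
green(node1) first appears in round 3.

3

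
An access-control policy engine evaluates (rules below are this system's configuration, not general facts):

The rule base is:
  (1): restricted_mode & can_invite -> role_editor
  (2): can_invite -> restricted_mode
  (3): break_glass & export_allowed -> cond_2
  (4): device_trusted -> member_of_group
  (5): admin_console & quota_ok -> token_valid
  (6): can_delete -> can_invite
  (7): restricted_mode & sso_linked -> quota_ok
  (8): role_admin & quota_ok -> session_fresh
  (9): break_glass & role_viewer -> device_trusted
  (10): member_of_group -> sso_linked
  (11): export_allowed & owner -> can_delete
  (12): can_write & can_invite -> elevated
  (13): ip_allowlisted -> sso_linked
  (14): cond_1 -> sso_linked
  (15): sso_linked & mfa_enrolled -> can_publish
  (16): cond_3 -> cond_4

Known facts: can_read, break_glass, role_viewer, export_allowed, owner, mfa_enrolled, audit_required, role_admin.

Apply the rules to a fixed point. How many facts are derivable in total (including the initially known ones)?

[1] (3) [break_glass & export_allowed -> cond_2]; (9) [break_glass & role_viewer -> device_trusted]; (11) [export_allowed & owner -> can_delete]. ⇒ new: cond_2, device_trusted, can_delete.
[2] (4) [device_trusted -> member_of_group]; (6) [can_delete -> can_invite]. ⇒ new: member_of_group, can_invite.
[3] (2) [can_invite -> restricted_mode]; (10) [member_of_group -> sso_linked]. ⇒ new: restricted_mode, sso_linked.
[4] (1) [restricted_mode & can_invite -> role_editor]; (7) [restricted_mode & sso_linked -> quota_ok]; (15) [sso_linked & mfa_enrolled -> can_publish]. ⇒ new: role_editor, quota_ok, can_publish.
[5] (8) [role_admin & quota_ok -> session_fresh]. ⇒ new: session_fresh.
Closure: {audit_required, break_glass, can_delete, can_invite, can_publish, can_read, cond_2, device_trusted, export_allowed, member_of_group, mfa_enrolled, owner, quota_ok, restricted_mode, role_admin, role_editor, role_viewer, session_fresh, sso_linked} — 19 facts.

19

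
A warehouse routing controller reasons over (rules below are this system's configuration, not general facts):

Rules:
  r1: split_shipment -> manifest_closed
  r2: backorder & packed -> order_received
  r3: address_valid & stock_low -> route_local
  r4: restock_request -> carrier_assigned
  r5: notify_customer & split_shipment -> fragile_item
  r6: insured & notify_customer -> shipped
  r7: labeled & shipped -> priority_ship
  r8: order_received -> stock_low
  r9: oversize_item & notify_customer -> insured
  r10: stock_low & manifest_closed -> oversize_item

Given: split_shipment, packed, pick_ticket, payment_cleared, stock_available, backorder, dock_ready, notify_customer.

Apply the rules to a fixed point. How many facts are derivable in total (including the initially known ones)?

Round 1: r1 [split_shipment -> manifest_closed]; r2 [backorder & packed -> order_received]; r5 [notify_customer & split_shipment -> fragile_item]. Adds manifest_closed, order_received, fragile_item.
Round 2: r8 [order_received -> stock_low]. Adds stock_low.
Round 3: r10 [stock_low & manifest_closed -> oversize_item]. Adds oversize_item.
Round 4: r9 [oversize_item & notify_customer -> insured]. Adds insured.
Round 5: r6 [insured & notify_customer -> shipped]. Adds shipped.
Closure: {backorder, dock_ready, fragile_item, insured, manifest_closed, notify_customer, order_received, oversize_item, packed, payment_cleared, pick_ticket, shipped, split_shipment, stock_available, stock_low} — 15 facts.

15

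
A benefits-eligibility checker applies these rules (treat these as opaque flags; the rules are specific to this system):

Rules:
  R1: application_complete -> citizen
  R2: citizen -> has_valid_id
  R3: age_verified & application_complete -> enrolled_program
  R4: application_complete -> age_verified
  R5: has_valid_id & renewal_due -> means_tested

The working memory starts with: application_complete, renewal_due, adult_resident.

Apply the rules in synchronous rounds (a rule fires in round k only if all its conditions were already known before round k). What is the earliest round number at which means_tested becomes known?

Round 1 fires R1, R4, giving citizen, age_verified.
Round 2 fires R2, R3, giving has_valid_id, enrolled_program.
Round 3 fires R5, giving means_tested.
means_tested first appears in round 3.

3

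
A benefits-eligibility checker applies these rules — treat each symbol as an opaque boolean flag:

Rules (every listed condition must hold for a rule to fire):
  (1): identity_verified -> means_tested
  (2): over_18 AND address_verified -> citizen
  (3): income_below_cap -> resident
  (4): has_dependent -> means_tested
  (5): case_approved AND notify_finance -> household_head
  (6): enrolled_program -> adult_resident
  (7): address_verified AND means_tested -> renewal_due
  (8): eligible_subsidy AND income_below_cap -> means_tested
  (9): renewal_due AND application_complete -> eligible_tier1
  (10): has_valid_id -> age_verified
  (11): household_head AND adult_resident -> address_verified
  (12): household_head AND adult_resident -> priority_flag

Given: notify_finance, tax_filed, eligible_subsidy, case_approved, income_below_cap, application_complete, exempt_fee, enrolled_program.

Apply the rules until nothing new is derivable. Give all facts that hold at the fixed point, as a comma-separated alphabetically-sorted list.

address_verified, adult_resident, application_complete, case_approved, eligible_subsidy, eligible_tier1, enrolled_program, exempt_fee, household_head, income_below_cap, means_tested, notify_finance, priority_flag, renewal_due, resident, tax_filed

Round 1: (3) [income_below_cap -> resident]; (5) [case_approved AND notify_finance -> household_head]; (6) [enrolled_program -> adult_resident]; (8) [eligible_subsidy AND income_below_cap -> means_tested]. Adds resident, household_head, adult_resident, means_tested.
Round 2: (11) [household_head AND adult_resident -> address_verified]; (12) [household_head AND adult_resident -> priority_flag]. Adds address_verified, priority_flag.
Round 3: (7) [address_verified AND means_tested -> renewal_due]. Adds renewal_due.
Round 4: (9) [renewal_due AND application_complete -> eligible_tier1]. Adds eligible_tier1.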